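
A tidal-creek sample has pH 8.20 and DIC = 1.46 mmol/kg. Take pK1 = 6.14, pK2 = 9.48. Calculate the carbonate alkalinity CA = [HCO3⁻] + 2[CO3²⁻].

CA = 1.52 mmol/kg

CA = [HCO3⁻] + 2[CO3²⁻] = (α₁ + 2α₂)·DIC
At pH 8.20: [H⁺]/K1 = 10^-2.06 = 0.0087096, K2/[H⁺] = 10^-1.28 = 0.052481
α₁ = 1/(1 + 0.0087096 + 0.052481) = 1/1.0612 = 0.9423; α₂ = α₁·K2/[H⁺] = 0.04945
α₁ + 2α₂ = 1.0412
CA = 1.0412 × 1.46 = 1.52 mmol/kg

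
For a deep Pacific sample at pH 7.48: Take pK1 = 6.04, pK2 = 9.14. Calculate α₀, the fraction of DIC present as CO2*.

α₀ = 1 / (1 + K1/[H⁺] + K1K2/[H⁺]²) = 1 / (1 + 10^+1.44 + 10^-0.22)
   = 1 / (1 + 27.542 + 0.60256) = 1/29.145 = 0.03431

α₀ = 0.0343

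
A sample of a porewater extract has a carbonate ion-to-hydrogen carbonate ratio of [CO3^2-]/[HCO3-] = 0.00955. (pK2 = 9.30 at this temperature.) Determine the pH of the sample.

pH = 7.28

From K2 = [H⁺][CO3^2-]/[HCO3-]:  pH = pK2 + log₁₀([CO3^2-]/[HCO3-])
log₁₀(0.00955) = -2.020
pH = 9.30 + (-2.020) = 7.28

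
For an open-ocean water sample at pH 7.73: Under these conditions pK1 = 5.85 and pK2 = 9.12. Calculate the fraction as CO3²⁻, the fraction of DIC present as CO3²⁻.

α₂ = 0.0387

α₂ = 1 / (1 + [H⁺]/K2 + [H⁺]²/(K1K2)) = 1 / (1 + 10^+1.39 + 10^-0.49)
   = 1 / (1 + 24.547 + 0.32359) = 1/25.871 = 0.03865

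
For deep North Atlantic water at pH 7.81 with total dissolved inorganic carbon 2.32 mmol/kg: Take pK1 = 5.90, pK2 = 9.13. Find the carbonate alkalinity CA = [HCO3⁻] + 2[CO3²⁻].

CA = 2.40 mmol/kg

CA = [HCO3⁻] + 2[CO3²⁻] = (α₁ + 2α₂)·DIC
At pH 7.81: [H⁺]/K1 = 10^-1.91 = 0.012303, K2/[H⁺] = 10^-1.32 = 0.047863
α₁ = 1/(1 + 0.012303 + 0.047863) = 1/1.0602 = 0.9432; α₂ = α₁·K2/[H⁺] = 0.04515
α₁ + 2α₂ = 1.0335
CA = 1.0335 × 2.32 = 2.40 mmol/kg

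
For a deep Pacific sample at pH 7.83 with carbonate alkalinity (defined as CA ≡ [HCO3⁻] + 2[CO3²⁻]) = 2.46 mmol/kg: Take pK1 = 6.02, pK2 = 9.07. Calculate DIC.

DIC = 2.37 mmol/kg

CA = [HCO3⁻] + 2[CO3²⁻] = (α₁ + 2α₂)·DIC
At pH 7.83: [H⁺]/K1 = 10^-1.81 = 0.015488, K2/[H⁺] = 10^-1.24 = 0.057544
α₁ = 1/(1 + 0.015488 + 0.057544) = 1/1.0730 = 0.9319; α₂ = α₁·K2/[H⁺] = 0.05363
α₁ + 2α₂ = 1.0392
DIC = CA / (α₁ + 2α₂) = 2.46 / 1.0392 = 2.37 mmol/kg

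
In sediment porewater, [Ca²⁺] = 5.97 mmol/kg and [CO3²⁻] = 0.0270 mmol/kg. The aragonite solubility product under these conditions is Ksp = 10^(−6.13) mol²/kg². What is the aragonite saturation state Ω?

Ω = 0.217

Ksp = 10^(−6.13) = 7.413×10^-7
Ω = [Ca²⁺][CO3²⁻]/Ksp = (5.97×10^-3)(0.0270×10^-3) / 7.413×10^-7 = 0.217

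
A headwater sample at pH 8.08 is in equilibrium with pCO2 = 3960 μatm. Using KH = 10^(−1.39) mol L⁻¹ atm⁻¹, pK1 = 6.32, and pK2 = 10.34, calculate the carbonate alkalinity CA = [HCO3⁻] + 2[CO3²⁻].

CA = 9.39 mmol/L

[CO2*] = KH · pCO2 = 10^(−1.39) × 3960×10^-6 = 1.613×10^-4 mol/L
α₀ = 1/(1 + K1/[H⁺] + K1K2/[H⁺]²) = 1/(1 + 10^+1.76 + 10^-0.50) = 0.01699
DIC = [CO2*]/α₀ = 1.613×10^-4 / 0.01699 = 9.495 mmol/L
CA = (α₁ + 2α₂)·DIC = (0.9776 + 2×0.005373) × 9.495 = 9.39 mmol/L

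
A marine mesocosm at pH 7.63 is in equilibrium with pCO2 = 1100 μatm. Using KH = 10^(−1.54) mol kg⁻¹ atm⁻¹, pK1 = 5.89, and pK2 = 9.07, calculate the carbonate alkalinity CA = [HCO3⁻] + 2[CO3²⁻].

[CO2*] = KH · pCO2 = 10^(−1.54) × 1100×10^-6 = 3.172×10^-5 mol/kg
α₀ = 1/(1 + K1/[H⁺] + K1K2/[H⁺]²) = 1/(1 + 10^+1.74 + 10^+0.30) = 0.01726
DIC = [CO2*]/α₀ = 3.172×10^-5 / 0.01726 = 1.838 mmol/kg
CA = (α₁ + 2α₂)·DIC = (0.9483 + 2×0.03443) × 1.838 = 1.87 mmol/kg

CA = 1.87 mmol/kg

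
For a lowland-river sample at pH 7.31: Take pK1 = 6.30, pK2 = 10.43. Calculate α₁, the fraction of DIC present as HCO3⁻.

α₁ = 0.910

α₁ = 1 / (1 + [H⁺]/K1 + K2/[H⁺]) = 1 / (1 + 10^-1.01 + 10^-3.12)
   = 1 / (1 + 0.097724 + 0.00075858) = 1/1.0985 = 0.9103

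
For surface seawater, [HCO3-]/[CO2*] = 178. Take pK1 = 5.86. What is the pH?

From K1 = [H⁺][HCO3-]/[CO2*]:  pH = pK1 + log₁₀([HCO3-]/[CO2*])
log₁₀(178) = +2.250
pH = 5.86 + (+2.250) = 8.11

pH = 8.11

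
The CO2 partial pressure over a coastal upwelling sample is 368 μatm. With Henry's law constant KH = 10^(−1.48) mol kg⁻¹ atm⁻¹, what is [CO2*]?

[CO2*] = 12.2 μmol/kg

KH = 10^(−1.48) = 3.311×10^-2 mol kg⁻¹ atm⁻¹
[CO2*] = KH · pCO2 = 3.311×10^-2 × 368×10^-6 atm = 1.22×10^-5 mol/kg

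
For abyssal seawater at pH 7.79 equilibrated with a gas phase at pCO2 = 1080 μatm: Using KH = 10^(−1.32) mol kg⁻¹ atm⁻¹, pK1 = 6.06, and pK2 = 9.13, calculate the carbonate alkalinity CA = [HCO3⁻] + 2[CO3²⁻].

[CO2*] = KH · pCO2 = 10^(−1.32) × 1080×10^-6 = 5.169×10^-5 mol/kg
α₀ = 1/(1 + K1/[H⁺] + K1K2/[H⁺]²) = 1/(1 + 10^+1.73 + 10^+0.39) = 0.01750
DIC = [CO2*]/α₀ = 5.169×10^-5 / 0.01750 = 2.955 mmol/kg
CA = (α₁ + 2α₂)·DIC = (0.9396 + 2×0.04295) × 2.955 = 3.03 mmol/kg

CA = 3.03 mmol/kg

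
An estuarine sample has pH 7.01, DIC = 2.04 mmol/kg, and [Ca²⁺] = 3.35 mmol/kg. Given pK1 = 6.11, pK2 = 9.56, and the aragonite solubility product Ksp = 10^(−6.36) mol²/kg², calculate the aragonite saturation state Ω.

Ω = 0.0391

α₂ = 1 / (1 + [H⁺]/K2 + [H⁺]²/(K1K2)) = 1 / (1 + 10^+2.55 + 10^+1.65)
   = 1 / (1 + 354.81 + 44.668) = 1/400.48 = 0.002497
[CO3²⁻] = α₂ × DIC = 0.002497 × 2.04 = 0.005094 mmol/kg = 5.094 μmol/kg
Ksp = 10^(−6.36) = 4.365×10^-7
Ω = [Ca²⁺][CO3²⁻]/Ksp = (3.35×10^-3)(5.094×10^-6) / 4.365×10^-7 = 0.0391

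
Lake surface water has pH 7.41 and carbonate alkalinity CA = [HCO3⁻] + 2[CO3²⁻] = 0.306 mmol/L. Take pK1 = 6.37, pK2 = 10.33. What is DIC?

DIC = 0.333 mmol/L

CA = [HCO3⁻] + 2[CO3²⁻] = (α₁ + 2α₂)·DIC
At pH 7.41: [H⁺]/K1 = 10^-1.04 = 0.091201, K2/[H⁺] = 10^-2.92 = 0.0012023
α₁ = 1/(1 + 0.091201 + 0.0012023) = 1/1.0924 = 0.9154; α₂ = α₁·K2/[H⁺] = 0.001101
α₁ + 2α₂ = 0.9176
DIC = CA / (α₁ + 2α₂) = 0.306 / 0.9176 = 0.333 mmol/L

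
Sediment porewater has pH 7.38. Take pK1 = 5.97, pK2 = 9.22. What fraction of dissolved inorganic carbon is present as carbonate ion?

α₂ = 0.0137

α₂ = 1 / (1 + [H⁺]/K2 + [H⁺]²/(K1K2)) = 1 / (1 + 10^+1.84 + 10^+0.43)
   = 1 / (1 + 69.183 + 2.6915) = 1/72.875 = 0.01372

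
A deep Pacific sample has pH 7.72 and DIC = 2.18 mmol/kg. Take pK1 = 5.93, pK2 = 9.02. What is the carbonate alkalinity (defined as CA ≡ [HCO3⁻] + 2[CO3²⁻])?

CA = 2.25 mmol/kg

CA = [HCO3⁻] + 2[CO3²⁻] = (α₁ + 2α₂)·DIC
At pH 7.72: [H⁺]/K1 = 10^-1.79 = 0.016218, K2/[H⁺] = 10^-1.30 = 0.050119
α₁ = 1/(1 + 0.016218 + 0.050119) = 1/1.0663 = 0.9378; α₂ = α₁·K2/[H⁺] = 0.04700
α₁ + 2α₂ = 1.0318
CA = 1.0318 × 2.18 = 2.25 mmol/kg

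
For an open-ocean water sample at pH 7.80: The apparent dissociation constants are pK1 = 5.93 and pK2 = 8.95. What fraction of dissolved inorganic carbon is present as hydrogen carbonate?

α₁ = 0.922

α₁ = 1 / (1 + [H⁺]/K1 + K2/[H⁺]) = 1 / (1 + 10^-1.87 + 10^-1.15)
   = 1 / (1 + 0.013490 + 0.070795) = 1/1.0843 = 0.9223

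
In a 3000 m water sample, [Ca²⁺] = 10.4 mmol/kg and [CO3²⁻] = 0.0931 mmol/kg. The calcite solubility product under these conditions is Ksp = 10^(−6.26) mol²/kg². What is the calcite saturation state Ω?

Ω = 1.76

Ksp = 10^(−6.26) = 5.495×10^-7
Ω = [Ca²⁺][CO3²⁻]/Ksp = (10.4×10^-3)(0.0931×10^-3) / 5.495×10^-7 = 1.76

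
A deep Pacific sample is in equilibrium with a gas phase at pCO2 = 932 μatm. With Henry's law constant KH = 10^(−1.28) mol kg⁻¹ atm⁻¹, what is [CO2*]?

KH = 10^(−1.28) = 5.248×10^-2 mol kg⁻¹ atm⁻¹
[CO2*] = KH · pCO2 = 5.248×10^-2 × 932×10^-6 atm = 4.89×10^-5 mol/kg

[CO2*] = 48.9 μmol/kg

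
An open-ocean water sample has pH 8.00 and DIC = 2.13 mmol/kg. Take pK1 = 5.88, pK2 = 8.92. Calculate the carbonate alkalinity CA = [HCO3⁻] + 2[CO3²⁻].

CA = 2.34 mmol/kg

CA = [HCO3⁻] + 2[CO3²⁻] = (α₁ + 2α₂)·DIC
At pH 8.00: [H⁺]/K1 = 10^-2.12 = 0.0075858, K2/[H⁺] = 10^-0.92 = 0.12023
α₁ = 1/(1 + 0.0075858 + 0.12023) = 1/1.1278 = 0.8867; α₂ = α₁·K2/[H⁺] = 0.1066
α₁ + 2α₂ = 1.0999
CA = 1.0999 × 2.13 = 2.34 mmol/kg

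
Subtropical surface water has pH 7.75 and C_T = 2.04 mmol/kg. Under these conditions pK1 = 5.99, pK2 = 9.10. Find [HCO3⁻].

α₁ = 1 / (1 + [H⁺]/K1 + K2/[H⁺]) = 1 / (1 + 10^-1.76 + 10^-1.35)
   = 1 / (1 + 0.017378 + 0.044668) = 1/1.0620 = 0.9416
[HCO3⁻] = α₁ × DIC = 0.9416 × 2.04 = 1.92 mmol/kg

[HCO3⁻] = 1.92 mmol/kg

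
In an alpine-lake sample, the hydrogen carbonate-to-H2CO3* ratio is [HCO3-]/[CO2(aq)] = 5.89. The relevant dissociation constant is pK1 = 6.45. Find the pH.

pH = 7.22

From K1 = [H⁺][HCO3-]/[CO2(aq)]:  pH = pK1 + log₁₀([HCO3-]/[CO2(aq)])
log₁₀(5.89) = +0.770
pH = 6.45 + (+0.770) = 7.22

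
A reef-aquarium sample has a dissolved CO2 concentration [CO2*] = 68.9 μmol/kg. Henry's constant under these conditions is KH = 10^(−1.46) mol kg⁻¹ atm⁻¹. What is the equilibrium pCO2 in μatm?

KH = 10^(−1.46) = 3.467×10^-2 mol kg⁻¹ atm⁻¹
pCO2 = [CO2*]/KH = 68.9×10^-6 / 3.467×10^-2 = 1.99×10^-3 atm = 1990 μatm

pCO2 = 1990 μatm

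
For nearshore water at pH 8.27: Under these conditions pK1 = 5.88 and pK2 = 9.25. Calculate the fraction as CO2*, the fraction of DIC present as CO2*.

α₀ = 1 / (1 + K1/[H⁺] + K1K2/[H⁺]²) = 1 / (1 + 10^+2.39 + 10^+1.41)
   = 1 / (1 + 245.47 + 25.704) = 1/272.17 = 0.003674

α₀ = 0.00367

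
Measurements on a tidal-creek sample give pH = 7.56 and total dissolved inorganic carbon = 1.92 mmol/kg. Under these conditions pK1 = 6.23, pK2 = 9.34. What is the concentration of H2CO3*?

α₀ = 1 / (1 + K1/[H⁺] + K1K2/[H⁺]²) = 1 / (1 + 10^+1.33 + 10^-0.45)
   = 1 / (1 + 21.380 + 0.35481) = 1/22.734 = 0.04399
[CO2*] = α₀ × DIC = 0.04399 × 1.92 = 0.0845 mmol/kg

[CO2*] = 0.0845 mmol/kg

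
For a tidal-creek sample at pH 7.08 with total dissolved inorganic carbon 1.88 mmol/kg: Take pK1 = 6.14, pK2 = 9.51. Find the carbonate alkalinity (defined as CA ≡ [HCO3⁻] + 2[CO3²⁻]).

CA = 1.69 mmol/kg

CA = [HCO3⁻] + 2[CO3²⁻] = (α₁ + 2α₂)·DIC
At pH 7.08: [H⁺]/K1 = 10^-0.94 = 0.11482, K2/[H⁺] = 10^-2.43 = 0.0037154
α₁ = 1/(1 + 0.11482 + 0.0037154) = 1/1.1185 = 0.8940; α₂ = α₁·K2/[H⁺] = 0.003322
α₁ + 2α₂ = 0.9007
CA = 0.9007 × 1.88 = 1.69 mmol/kg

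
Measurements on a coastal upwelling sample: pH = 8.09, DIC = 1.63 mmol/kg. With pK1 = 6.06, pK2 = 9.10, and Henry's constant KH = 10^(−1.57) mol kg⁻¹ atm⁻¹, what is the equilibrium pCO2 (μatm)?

α₀ = 1 / (1 + K1/[H⁺] + K1K2/[H⁺]²) = 1 / (1 + 10^+2.03 + 10^+1.02)
   = 1 / (1 + 107.15 + 10.471) = 1/118.62 = 0.008430
[CO2*] = α₀ × DIC = 0.008430 × 1.63 = 0.01374 mmol/kg = 13.74 μmol/kg
pCO2 = [CO2*]/KH = 1.374×10^-5 / 2.692×10^-2 = 511 μatm

pCO2 = 511 μatm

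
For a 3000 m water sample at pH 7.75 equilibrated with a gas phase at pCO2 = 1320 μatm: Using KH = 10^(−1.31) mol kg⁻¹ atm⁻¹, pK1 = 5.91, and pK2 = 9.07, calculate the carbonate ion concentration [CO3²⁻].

[CO3²⁻] = 0.214 mmol/kg

[CO2*] = KH · pCO2 = 10^(−1.31) × 1320×10^-6 = 6.465×10^-5 mol/kg
α₀ = 1/(1 + K1/[H⁺] + K1K2/[H⁺]²) = 1/(1 + 10^+1.84 + 10^+0.52) = 0.01361
DIC = [CO2*]/α₀ = 6.465×10^-5 / 0.01361 = 4.751 mmol/kg
[CO3²⁻] = α₂·DIC; α₂ = 0.04506, so [CO3²⁻] = 0.04506 × 4.751 = 0.214 mmol/kg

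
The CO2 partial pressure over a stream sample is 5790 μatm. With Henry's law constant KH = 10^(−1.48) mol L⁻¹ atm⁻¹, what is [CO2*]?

KH = 10^(−1.48) = 3.311×10^-2 mol L⁻¹ atm⁻¹
[CO2*] = KH · pCO2 = 3.311×10^-2 × 5790×10^-6 atm = 1.92×10^-4 mol/L

[CO2*] = 192 μmol/L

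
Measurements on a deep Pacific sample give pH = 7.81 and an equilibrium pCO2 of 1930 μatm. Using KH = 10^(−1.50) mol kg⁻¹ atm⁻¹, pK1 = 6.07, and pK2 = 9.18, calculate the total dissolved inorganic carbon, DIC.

[CO2*] = KH · pCO2 = 10^(−1.50) × 1930×10^-6 = 6.103×10^-5 mol/kg
α₀ = 1/(1 + K1/[H⁺] + K1K2/[H⁺]²) = 1/(1 + 10^+1.74 + 10^+0.37) = 0.01715
DIC = [CO2*]/α₀ = 6.103×10^-5 / 0.01715 = 3.56 mmol/kg

DIC = 3.56 mmol/kg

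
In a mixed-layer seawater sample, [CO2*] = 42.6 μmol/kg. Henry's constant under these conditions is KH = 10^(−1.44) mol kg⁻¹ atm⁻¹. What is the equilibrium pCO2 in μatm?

pCO2 = 1170 μatm

KH = 10^(−1.44) = 3.631×10^-2 mol kg⁻¹ atm⁻¹
pCO2 = [CO2*]/KH = 42.6×10^-6 / 3.631×10^-2 = 1.17×10^-3 atm = 1170 μatm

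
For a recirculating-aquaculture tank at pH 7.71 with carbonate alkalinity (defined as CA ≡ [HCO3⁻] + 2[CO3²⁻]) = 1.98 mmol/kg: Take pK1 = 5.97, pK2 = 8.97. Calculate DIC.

CA = [HCO3⁻] + 2[CO3²⁻] = (α₁ + 2α₂)·DIC
At pH 7.71: [H⁺]/K1 = 10^-1.74 = 0.018197, K2/[H⁺] = 10^-1.26 = 0.054954
α₁ = 1/(1 + 0.018197 + 0.054954) = 1/1.0732 = 0.9318; α₂ = α₁·K2/[H⁺] = 0.05121
α₁ + 2α₂ = 1.0343
DIC = CA / (α₁ + 2α₂) = 1.98 / 1.0343 = 1.91 mmol/kg

DIC = 1.91 mmol/kg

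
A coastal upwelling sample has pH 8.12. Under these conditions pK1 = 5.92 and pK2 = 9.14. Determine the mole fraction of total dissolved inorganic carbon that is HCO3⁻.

α₁ = 0.908

α₁ = 1 / (1 + [H⁺]/K1 + K2/[H⁺]) = 1 / (1 + 10^-2.20 + 10^-1.02)
   = 1 / (1 + 0.0063096 + 0.095499) = 1/1.1018 = 0.9076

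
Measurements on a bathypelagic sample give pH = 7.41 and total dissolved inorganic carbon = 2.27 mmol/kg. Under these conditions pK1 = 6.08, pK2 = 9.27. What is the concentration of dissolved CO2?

[CO2*] = 0.100 mmol/kg

α₀ = 1 / (1 + K1/[H⁺] + K1K2/[H⁺]²) = 1 / (1 + 10^+1.33 + 10^-0.53)
   = 1 / (1 + 21.380 + 0.29512) = 1/22.675 = 0.04410
[CO2*] = α₀ × DIC = 0.04410 × 2.27 = 0.100 mmol/kg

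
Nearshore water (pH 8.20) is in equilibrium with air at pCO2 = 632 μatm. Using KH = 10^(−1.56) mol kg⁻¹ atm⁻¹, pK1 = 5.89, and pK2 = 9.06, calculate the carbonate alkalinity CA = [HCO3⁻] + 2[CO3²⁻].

CA = 4.54 mmol/kg

[CO2*] = KH · pCO2 = 10^(−1.56) × 632×10^-6 = 1.741×10^-5 mol/kg
α₀ = 1/(1 + K1/[H⁺] + K1K2/[H⁺]²) = 1/(1 + 10^+2.31 + 10^+1.45) = 0.004285
DIC = [CO2*]/α₀ = 1.741×10^-5 / 0.004285 = 4.062 mmol/kg
CA = (α₁ + 2α₂)·DIC = (0.8749 + 2×0.1208) × 4.062 = 4.54 mmol/kg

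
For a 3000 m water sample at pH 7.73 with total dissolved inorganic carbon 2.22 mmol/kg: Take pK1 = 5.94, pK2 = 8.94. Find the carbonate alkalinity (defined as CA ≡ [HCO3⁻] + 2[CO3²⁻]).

CA = 2.31 mmol/kg

CA = [HCO3⁻] + 2[CO3²⁻] = (α₁ + 2α₂)·DIC
At pH 7.73: [H⁺]/K1 = 10^-1.79 = 0.016218, K2/[H⁺] = 10^-1.21 = 0.061660
α₁ = 1/(1 + 0.016218 + 0.061660) = 1/1.0779 = 0.9277; α₂ = α₁·K2/[H⁺] = 0.05720
α₁ + 2α₂ = 1.0422
CA = 1.0422 × 2.22 = 2.31 mmol/kg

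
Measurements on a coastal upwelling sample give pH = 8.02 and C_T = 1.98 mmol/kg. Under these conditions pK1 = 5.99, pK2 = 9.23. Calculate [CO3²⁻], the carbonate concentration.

α₂ = 1 / (1 + [H⁺]/K2 + [H⁺]²/(K1K2)) = 1 / (1 + 10^+1.21 + 10^-0.82)
   = 1 / (1 + 16.218 + 0.15136) = 1/17.369 = 0.05757
[CO3²⁻] = α₂ × DIC = 0.05757 × 1.98 = 0.114 mmol/kg

[CO3²⁻] = 0.114 mmol/kg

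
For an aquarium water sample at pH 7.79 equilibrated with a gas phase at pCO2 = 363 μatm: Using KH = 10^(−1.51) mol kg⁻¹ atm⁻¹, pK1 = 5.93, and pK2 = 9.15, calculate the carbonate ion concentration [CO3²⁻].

[CO3²⁻] = 0.0355 mmol/kg

[CO2*] = KH · pCO2 = 10^(−1.51) × 363×10^-6 = 1.122×10^-5 mol/kg
α₀ = 1/(1 + K1/[H⁺] + K1K2/[H⁺]²) = 1/(1 + 10^+1.86 + 10^+0.50) = 0.01305
DIC = [CO2*]/α₀ = 1.122×10^-5 / 0.01305 = 0.8593 mmol/kg
[CO3²⁻] = α₂·DIC; α₂ = 0.04128, so [CO3²⁻] = 0.04128 × 0.8593 = 0.0355 mmol/kg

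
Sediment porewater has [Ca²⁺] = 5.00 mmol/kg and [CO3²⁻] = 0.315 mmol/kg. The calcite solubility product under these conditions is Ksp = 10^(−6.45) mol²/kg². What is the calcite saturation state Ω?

Ksp = 10^(−6.45) = 3.548×10^-7
Ω = [Ca²⁺][CO3²⁻]/Ksp = (5.00×10^-3)(0.315×10^-3) / 3.548×10^-7 = 4.44

Ω = 4.44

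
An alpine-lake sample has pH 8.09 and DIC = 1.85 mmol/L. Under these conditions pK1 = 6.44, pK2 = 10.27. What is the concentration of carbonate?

[CO3²⁻] = 11.9 μmol/L

α₂ = 1 / (1 + [H⁺]/K2 + [H⁺]²/(K1K2)) = 1 / (1 + 10^+2.18 + 10^+0.53)
   = 1 / (1 + 151.36 + 3.3884) = 1/155.74 = 0.006421
[CO3²⁻] = α₂ × DIC = 0.006421 × 1.85 = 0.0119 mmol/L = 11.9 μmol/L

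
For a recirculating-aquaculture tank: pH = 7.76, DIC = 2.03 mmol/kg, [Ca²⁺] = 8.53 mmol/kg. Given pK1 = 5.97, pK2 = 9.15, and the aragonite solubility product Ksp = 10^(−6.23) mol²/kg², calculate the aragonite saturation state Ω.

Ω = 1.13

α₂ = 1 / (1 + [H⁺]/K2 + [H⁺]²/(K1K2)) = 1 / (1 + 10^+1.39 + 10^-0.40)
   = 1 / (1 + 24.547 + 0.39811) = 1/25.945 = 0.03854
[CO3²⁻] = α₂ × DIC = 0.03854 × 2.03 = 0.07824 mmol/kg
Ksp = 10^(−6.23) = 5.888×10^-7
Ω = [Ca²⁺][CO3²⁻]/Ksp = (8.53×10^-3)(7.824×10^-5) / 5.888×10^-7 = 1.13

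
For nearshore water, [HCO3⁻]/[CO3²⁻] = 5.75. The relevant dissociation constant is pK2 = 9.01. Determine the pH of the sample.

pH = 8.25

From K2 = [H⁺][CO3²⁻]/[HCO3⁻]:  pH = pK2 − log₁₀([HCO3⁻]/[CO3²⁻])
log₁₀(5.75) = +0.760
pH = 9.01 − (+0.760) = 8.25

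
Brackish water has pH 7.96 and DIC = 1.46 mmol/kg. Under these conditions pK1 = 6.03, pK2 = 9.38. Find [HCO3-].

[HCO3⁻] = 1.39 mmol/kg

α₁ = 1 / (1 + [H⁺]/K1 + K2/[H⁺]) = 1 / (1 + 10^-1.93 + 10^-1.42)
   = 1 / (1 + 0.011749 + 0.038019) = 1/1.0498 = 0.9526
[HCO3⁻] = α₁ × DIC = 0.9526 × 1.46 = 1.39 mmol/kg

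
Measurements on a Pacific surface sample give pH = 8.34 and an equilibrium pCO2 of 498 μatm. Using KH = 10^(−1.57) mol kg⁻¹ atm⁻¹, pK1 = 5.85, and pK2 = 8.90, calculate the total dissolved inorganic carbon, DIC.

DIC = 5.30 mmol/kg

[CO2*] = KH · pCO2 = 10^(−1.57) × 498×10^-6 = 1.340×10^-5 mol/kg
α₀ = 1/(1 + K1/[H⁺] + K1K2/[H⁺]²) = 1/(1 + 10^+2.49 + 10^+1.93) = 0.002531
DIC = [CO2*]/α₀ = 1.340×10^-5 / 0.002531 = 5.30 mmol/kg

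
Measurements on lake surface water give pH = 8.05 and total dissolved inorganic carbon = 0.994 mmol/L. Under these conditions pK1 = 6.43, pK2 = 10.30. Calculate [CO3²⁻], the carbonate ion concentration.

[CO3²⁻] = 5.43 μmol/L

α₂ = 1 / (1 + [H⁺]/K2 + [H⁺]²/(K1K2)) = 1 / (1 + 10^+2.25 + 10^+0.63)
   = 1 / (1 + 177.83 + 4.2658) = 1/183.09 = 0.005462
[CO3²⁻] = α₂ × DIC = 0.005462 × 0.994 = 0.00543 mmol/L = 5.43 μmol/L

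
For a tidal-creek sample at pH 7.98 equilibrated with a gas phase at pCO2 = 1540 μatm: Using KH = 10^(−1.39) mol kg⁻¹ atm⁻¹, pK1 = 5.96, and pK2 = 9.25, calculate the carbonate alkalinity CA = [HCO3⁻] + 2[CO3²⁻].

CA = 7.27 mmol/kg

[CO2*] = KH · pCO2 = 10^(−1.39) × 1540×10^-6 = 6.274×10^-5 mol/kg
α₀ = 1/(1 + K1/[H⁺] + K1K2/[H⁺]²) = 1/(1 + 10^+2.02 + 10^+0.75) = 0.008982
DIC = [CO2*]/α₀ = 6.274×10^-5 / 0.008982 = 6.985 mmol/kg
CA = (α₁ + 2α₂)·DIC = (0.9405 + 2×0.05051) × 6.985 = 7.27 mmol/kg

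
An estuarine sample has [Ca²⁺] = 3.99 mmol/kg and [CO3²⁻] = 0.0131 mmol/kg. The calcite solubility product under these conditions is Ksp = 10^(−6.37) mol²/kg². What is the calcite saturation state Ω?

Ksp = 10^(−6.37) = 4.266×10^-7
Ω = [Ca²⁺][CO3²⁻]/Ksp = (3.99×10^-3)(0.0131×10^-3) / 4.266×10^-7 = 0.123

Ω = 0.123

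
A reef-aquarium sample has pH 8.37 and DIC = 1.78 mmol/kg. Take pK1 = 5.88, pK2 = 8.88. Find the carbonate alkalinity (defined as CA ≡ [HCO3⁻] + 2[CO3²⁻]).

CA = [HCO3⁻] + 2[CO3²⁻] = (α₁ + 2α₂)·DIC
At pH 8.37: [H⁺]/K1 = 10^-2.49 = 0.0032359, K2/[H⁺] = 10^-0.51 = 0.30903
α₁ = 1/(1 + 0.0032359 + 0.30903) = 1/1.3123 = 0.7620; α₂ = α₁·K2/[H⁺] = 0.2355
α₁ + 2α₂ = 1.2330
CA = 1.2330 × 1.78 = 2.19 mmol/kg

CA = 2.19 mmol/kg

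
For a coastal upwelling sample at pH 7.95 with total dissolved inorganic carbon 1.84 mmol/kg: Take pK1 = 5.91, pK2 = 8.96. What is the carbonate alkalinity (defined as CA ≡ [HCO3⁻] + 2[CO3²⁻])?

CA = 1.99 mmol/kg

CA = [HCO3⁻] + 2[CO3²⁻] = (α₁ + 2α₂)·DIC
At pH 7.95: [H⁺]/K1 = 10^-2.04 = 0.0091201, K2/[H⁺] = 10^-1.01 = 0.097724
α₁ = 1/(1 + 0.0091201 + 0.097724) = 1/1.1068 = 0.9035; α₂ = α₁·K2/[H⁺] = 0.08829
α₁ + 2α₂ = 1.0801
CA = 1.0801 × 1.84 = 1.99 mmol/kg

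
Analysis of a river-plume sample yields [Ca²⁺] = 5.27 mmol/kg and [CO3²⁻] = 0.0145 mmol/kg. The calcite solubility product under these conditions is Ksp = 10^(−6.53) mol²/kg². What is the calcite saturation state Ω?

Ω = 0.259

Ksp = 10^(−6.53) = 2.951×10^-7
Ω = [Ca²⁺][CO3²⁻]/Ksp = (5.27×10^-3)(0.0145×10^-3) / 2.951×10^-7 = 0.259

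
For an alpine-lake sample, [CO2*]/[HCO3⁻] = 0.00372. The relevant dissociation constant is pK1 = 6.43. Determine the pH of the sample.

pH = 8.86

From K1 = [H⁺][HCO3⁻]/[CO2*]:  pH = pK1 − log₁₀([CO2*]/[HCO3⁻])
log₁₀(0.00372) = -2.429
pH = 6.43 − (-2.429) = 8.86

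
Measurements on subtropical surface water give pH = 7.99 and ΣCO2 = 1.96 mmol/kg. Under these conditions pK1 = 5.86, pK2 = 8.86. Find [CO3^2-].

[CO3²⁻] = 0.231 mmol/kg

α₂ = 1 / (1 + [H⁺]/K2 + [H⁺]²/(K1K2)) = 1 / (1 + 10^+0.87 + 10^-1.26)
   = 1 / (1 + 7.4131 + 0.054954) = 1/8.4681 = 0.1181
[CO3²⁻] = α₂ × DIC = 0.1181 × 1.96 = 0.231 mmol/kg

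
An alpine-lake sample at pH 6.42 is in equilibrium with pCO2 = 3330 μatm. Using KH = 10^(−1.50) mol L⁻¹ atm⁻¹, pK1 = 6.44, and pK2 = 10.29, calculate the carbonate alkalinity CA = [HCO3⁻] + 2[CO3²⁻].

CA = 0.101 mmol/L

[CO2*] = KH · pCO2 = 10^(−1.50) × 3330×10^-6 = 1.053×10^-4 mol/L
α₀ = 1/(1 + K1/[H⁺] + K1K2/[H⁺]²) = 1/(1 + 10^-0.02 + 10^-3.89) = 0.5115
DIC = [CO2*]/α₀ = 1.053×10^-4 / 0.5115 = 0.2059 mmol/L
CA = (α₁ + 2α₂)·DIC = (0.4885 + 2×6.589×10^-5) × 0.2059 = 0.101 mmol/L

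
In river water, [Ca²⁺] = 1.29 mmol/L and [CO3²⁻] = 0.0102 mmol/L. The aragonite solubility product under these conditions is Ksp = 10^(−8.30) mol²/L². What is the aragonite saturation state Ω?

Ω = 2.63

Ksp = 10^(−8.30) = 5.012×10^-9
Ω = [Ca²⁺][CO3²⁻]/Ksp = (1.29×10^-3)(0.0102×10^-3) / 5.012×10^-9 = 2.63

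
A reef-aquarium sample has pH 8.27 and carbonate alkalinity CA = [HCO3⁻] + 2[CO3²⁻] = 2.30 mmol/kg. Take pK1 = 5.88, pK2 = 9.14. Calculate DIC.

DIC = 2.06 mmol/kg

CA = [HCO3⁻] + 2[CO3²⁻] = (α₁ + 2α₂)·DIC
At pH 8.27: [H⁺]/K1 = 10^-2.39 = 0.0040738, K2/[H⁺] = 10^-0.87 = 0.13490
α₁ = 1/(1 + 0.0040738 + 0.13490) = 1/1.1390 = 0.8780; α₂ = α₁·K2/[H⁺] = 0.1184
α₁ + 2α₂ = 1.1149
DIC = CA / (α₁ + 2α₂) = 2.30 / 1.1149 = 2.06 mmol/kg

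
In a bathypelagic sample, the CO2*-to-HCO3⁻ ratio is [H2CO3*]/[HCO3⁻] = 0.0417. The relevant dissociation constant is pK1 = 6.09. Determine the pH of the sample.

From K1 = [H⁺][HCO3⁻]/[H2CO3*]:  pH = pK1 − log₁₀([H2CO3*]/[HCO3⁻])
log₁₀(0.0417) = -1.380
pH = 6.09 − (-1.380) = 7.47

pH = 7.47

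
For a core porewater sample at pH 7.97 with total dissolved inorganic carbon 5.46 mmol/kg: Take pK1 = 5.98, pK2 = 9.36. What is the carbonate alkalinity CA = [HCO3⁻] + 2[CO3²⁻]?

CA = [HCO3⁻] + 2[CO3²⁻] = (α₁ + 2α₂)·DIC
At pH 7.97: [H⁺]/K1 = 10^-1.99 = 0.010233, K2/[H⁺] = 10^-1.39 = 0.040738
α₁ = 1/(1 + 0.010233 + 0.040738) = 1/1.0510 = 0.9515; α₂ = α₁·K2/[H⁺] = 0.03876
α₁ + 2α₂ = 1.0290
CA = 1.0290 × 5.46 = 5.62 mmol/kg

CA = 5.62 mmol/kg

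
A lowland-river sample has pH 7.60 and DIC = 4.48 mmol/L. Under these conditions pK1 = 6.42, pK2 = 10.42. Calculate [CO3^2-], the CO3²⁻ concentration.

[CO3²⁻] = 6.35 μmol/L

α₂ = 1 / (1 + [H⁺]/K2 + [H⁺]²/(K1K2)) = 1 / (1 + 10^+2.82 + 10^+1.64)
   = 1 / (1 + 660.69 + 43.652) = 1/705.35 = 0.001418
[CO3²⁻] = α₂ × DIC = 0.001418 × 4.48 = 0.00635 mmol/L = 6.35 μmol/L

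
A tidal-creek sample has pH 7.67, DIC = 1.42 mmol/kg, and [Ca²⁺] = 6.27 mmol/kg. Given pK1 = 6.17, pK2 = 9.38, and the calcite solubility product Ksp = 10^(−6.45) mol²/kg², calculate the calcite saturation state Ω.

Ω = 0.465

α₂ = 1 / (1 + [H⁺]/K2 + [H⁺]²/(K1K2)) = 1 / (1 + 10^+1.71 + 10^+0.21)
   = 1 / (1 + 51.286 + 1.6218) = 1/53.908 = 0.01855
[CO3²⁻] = α₂ × DIC = 0.01855 × 1.42 = 0.02634 mmol/kg
Ksp = 10^(−6.45) = 3.548×10^-7
Ω = [Ca²⁺][CO3²⁻]/Ksp = (6.27×10^-3)(2.634×10^-5) / 3.548×10^-7 = 0.465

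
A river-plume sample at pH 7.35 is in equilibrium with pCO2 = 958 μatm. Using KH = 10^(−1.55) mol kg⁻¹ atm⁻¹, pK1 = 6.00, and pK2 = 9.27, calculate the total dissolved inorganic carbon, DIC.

[CO2*] = KH · pCO2 = 10^(−1.55) × 958×10^-6 = 2.700×10^-5 mol/kg
α₀ = 1/(1 + K1/[H⁺] + K1K2/[H⁺]²) = 1/(1 + 10^+1.35 + 10^-0.57) = 0.04227
DIC = [CO2*]/α₀ = 2.700×10^-5 / 0.04227 = 0.639 mmol/kg

DIC = 0.639 mmol/kg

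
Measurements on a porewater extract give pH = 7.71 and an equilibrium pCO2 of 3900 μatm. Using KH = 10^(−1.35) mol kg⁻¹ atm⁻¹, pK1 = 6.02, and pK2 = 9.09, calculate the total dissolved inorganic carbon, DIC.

[CO2*] = KH · pCO2 = 10^(−1.35) × 3900×10^-6 = 1.742×10^-4 mol/kg
α₀ = 1/(1 + K1/[H⁺] + K1K2/[H⁺]²) = 1/(1 + 10^+1.69 + 10^+0.31) = 0.01922
DIC = [CO2*]/α₀ = 1.742×10^-4 / 0.01922 = 9.06 mmol/kg

DIC = 9.06 mmol/kg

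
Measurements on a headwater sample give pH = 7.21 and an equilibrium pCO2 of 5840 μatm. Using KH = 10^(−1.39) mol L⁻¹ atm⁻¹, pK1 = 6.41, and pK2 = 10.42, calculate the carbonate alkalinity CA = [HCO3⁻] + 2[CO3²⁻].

[CO2*] = KH · pCO2 = 10^(−1.39) × 5840×10^-6 = 2.379×10^-4 mol/L
α₀ = 1/(1 + K1/[H⁺] + K1K2/[H⁺]²) = 1/(1 + 10^+0.80 + 10^-2.41) = 0.1367
DIC = [CO2*]/α₀ = 2.379×10^-4 / 0.1367 = 1.740 mmol/L
CA = (α₁ + 2α₂)·DIC = (0.8627 + 2×0.0005320) × 1.740 = 1.50 mmol/L

CA = 1.50 mmol/L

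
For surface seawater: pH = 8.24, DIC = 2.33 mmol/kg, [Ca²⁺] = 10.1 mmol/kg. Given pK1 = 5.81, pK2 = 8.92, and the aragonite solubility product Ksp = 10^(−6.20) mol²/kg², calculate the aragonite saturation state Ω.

α₂ = 1 / (1 + [H⁺]/K2 + [H⁺]²/(K1K2)) = 1 / (1 + 10^+0.68 + 10^-1.75)
   = 1 / (1 + 4.7863 + 0.017783) = 1/5.8041 = 0.1723
[CO3²⁻] = α₂ × DIC = 0.1723 × 2.33 = 0.4014 mmol/kg
Ksp = 10^(−6.20) = 6.310×10^-7
Ω = [Ca²⁺][CO3²⁻]/Ksp = (10.1×10^-3)(4.014×10^-4) / 6.310×10^-7 = 6.43

Ω = 6.43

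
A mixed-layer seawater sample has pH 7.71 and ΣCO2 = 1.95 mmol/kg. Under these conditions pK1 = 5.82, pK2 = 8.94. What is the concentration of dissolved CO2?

[CO2*] = 0.0234 mmol/kg

α₀ = 1 / (1 + K1/[H⁺] + K1K2/[H⁺]²) = 1 / (1 + 10^+1.89 + 10^+0.66)
   = 1 / (1 + 77.625 + 4.5709) = 1/83.196 = 0.01202
[CO2*] = α₀ × DIC = 0.01202 × 1.95 = 0.0234 mmol/kg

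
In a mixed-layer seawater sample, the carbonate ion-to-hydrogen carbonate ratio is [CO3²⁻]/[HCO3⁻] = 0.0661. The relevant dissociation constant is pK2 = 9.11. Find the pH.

From K2 = [H⁺][CO3²⁻]/[HCO3⁻]:  pH = pK2 + log₁₀([CO3²⁻]/[HCO3⁻])
log₁₀(0.0661) = -1.180
pH = 9.11 + (-1.180) = 7.93

pH = 7.93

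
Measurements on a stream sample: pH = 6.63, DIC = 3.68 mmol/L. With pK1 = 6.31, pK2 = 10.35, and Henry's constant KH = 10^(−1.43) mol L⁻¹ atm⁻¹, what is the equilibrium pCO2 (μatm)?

pCO2 = 3.21×10^4 μatm

α₀ = 1 / (1 + K1/[H⁺] + K1K2/[H⁺]²) = 1 / (1 + 10^+0.32 + 10^-3.40)
   = 1 / (1 + 2.0893 + 0.00039811) = 1/3.0897 = 0.3237
[CO2*] = α₀ × DIC = 0.3237 × 3.68 = 1.191 mmol/L
pCO2 = [CO2*]/KH = 1.191×10^-3 / 3.715×10^-2 = 3.21×10^4 μatm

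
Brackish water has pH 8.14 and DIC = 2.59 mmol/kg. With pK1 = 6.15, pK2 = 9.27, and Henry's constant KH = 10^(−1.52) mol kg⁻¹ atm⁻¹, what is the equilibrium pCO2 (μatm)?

pCO2 = 809 μatm

α₀ = 1 / (1 + K1/[H⁺] + K1K2/[H⁺]²) = 1 / (1 + 10^+1.99 + 10^+0.86)
   = 1 / (1 + 97.724 + 7.2444) = 1/105.97 = 0.009437
[CO2*] = α₀ × DIC = 0.009437 × 2.59 = 0.02444 mmol/kg
pCO2 = [CO2*]/KH = 2.444×10^-5 / 3.020×10^-2 = 809 μatm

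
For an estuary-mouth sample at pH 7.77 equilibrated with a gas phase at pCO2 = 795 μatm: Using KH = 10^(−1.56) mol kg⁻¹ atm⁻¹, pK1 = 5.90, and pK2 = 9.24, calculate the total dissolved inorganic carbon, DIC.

[CO2*] = KH · pCO2 = 10^(−1.56) × 795×10^-6 = 2.190×10^-5 mol/kg
α₀ = 1/(1 + K1/[H⁺] + K1K2/[H⁺]²) = 1/(1 + 10^+1.87 + 10^+0.40) = 0.01288
DIC = [CO2*]/α₀ = 2.190×10^-5 / 0.01288 = 1.70 mmol/kg

DIC = 1.70 mmol/kg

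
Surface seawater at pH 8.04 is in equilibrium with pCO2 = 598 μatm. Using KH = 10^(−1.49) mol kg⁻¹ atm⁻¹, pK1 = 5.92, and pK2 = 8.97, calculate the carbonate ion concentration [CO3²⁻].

[CO3²⁻] = 0.300 mmol/kg

[CO2*] = KH · pCO2 = 10^(−1.49) × 598×10^-6 = 1.935×10^-5 mol/kg
α₀ = 1/(1 + K1/[H⁺] + K1K2/[H⁺]²) = 1/(1 + 10^+2.12 + 10^+1.19) = 0.006742
DIC = [CO2*]/α₀ = 1.935×10^-5 / 0.006742 = 2.870 mmol/kg
[CO3²⁻] = α₂·DIC; α₂ = 0.1044, so [CO3²⁻] = 0.1044 × 2.870 = 0.300 mmol/kg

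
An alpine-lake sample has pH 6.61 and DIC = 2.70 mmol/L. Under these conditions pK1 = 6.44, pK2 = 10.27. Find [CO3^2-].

[CO3²⁻] = 0.352 μmol/L

α₂ = 1 / (1 + [H⁺]/K2 + [H⁺]²/(K1K2)) = 1 / (1 + 10^+3.66 + 10^+3.49)
   = 1 / (1 + 4570.9 + 3090.3) = 1/7662.2 = 0.0001305
[CO3²⁻] = α₂ × DIC = 0.0001305 × 2.70 = 0.000352 mmol/L = 0.352 μmol/L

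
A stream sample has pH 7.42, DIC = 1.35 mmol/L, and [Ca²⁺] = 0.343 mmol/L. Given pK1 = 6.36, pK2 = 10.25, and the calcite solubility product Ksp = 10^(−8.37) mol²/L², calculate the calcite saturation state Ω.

α₂ = 1 / (1 + [H⁺]/K2 + [H⁺]²/(K1K2)) = 1 / (1 + 10^+2.83 + 10^+1.77)
   = 1 / (1 + 676.08 + 58.884) = 1/735.97 = 0.001359
[CO3²⁻] = α₂ × DIC = 0.001359 × 1.35 = 0.001834 mmol/L = 1.834 μmol/L
Ksp = 10^(−8.37) = 4.266×10^-9
Ω = [Ca²⁺][CO3²⁻]/Ksp = (0.343×10^-3)(1.834×10^-6) / 4.266×10^-9 = 0.147

Ω = 0.147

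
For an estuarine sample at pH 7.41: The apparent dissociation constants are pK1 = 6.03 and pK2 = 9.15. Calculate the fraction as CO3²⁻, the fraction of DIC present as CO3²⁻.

α₂ = 0.0172

α₂ = 1 / (1 + [H⁺]/K2 + [H⁺]²/(K1K2)) = 1 / (1 + 10^+1.74 + 10^+0.36)
   = 1 / (1 + 54.954 + 2.2909) = 1/58.245 = 0.01717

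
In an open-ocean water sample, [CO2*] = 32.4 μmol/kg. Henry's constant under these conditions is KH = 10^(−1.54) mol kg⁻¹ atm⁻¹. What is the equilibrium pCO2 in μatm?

KH = 10^(−1.54) = 2.884×10^-2 mol kg⁻¹ atm⁻¹
pCO2 = [CO2*]/KH = 32.4×10^-6 / 2.884×10^-2 = 1.12×10^-3 atm = 1120 μatm

pCO2 = 1120 μatm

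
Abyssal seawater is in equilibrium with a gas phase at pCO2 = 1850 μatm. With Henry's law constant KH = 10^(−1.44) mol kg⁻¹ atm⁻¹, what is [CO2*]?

[CO2*] = 67.2 μmol/kg

KH = 10^(−1.44) = 3.631×10^-2 mol kg⁻¹ atm⁻¹
[CO2*] = KH · pCO2 = 3.631×10^-2 × 1850×10^-6 atm = 6.72×10^-5 mol/kg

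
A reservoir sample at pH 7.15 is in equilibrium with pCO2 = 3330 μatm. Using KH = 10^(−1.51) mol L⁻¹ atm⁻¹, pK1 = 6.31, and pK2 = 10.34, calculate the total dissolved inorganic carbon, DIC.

[CO2*] = KH · pCO2 = 10^(−1.51) × 3330×10^-6 = 1.029×10^-4 mol/L
α₀ = 1/(1 + K1/[H⁺] + K1K2/[H⁺]²) = 1/(1 + 10^+0.84 + 10^-2.35) = 0.1262
DIC = [CO2*]/α₀ = 1.029×10^-4 / 0.1262 = 0.815 mmol/L

DIC = 0.815 mmol/L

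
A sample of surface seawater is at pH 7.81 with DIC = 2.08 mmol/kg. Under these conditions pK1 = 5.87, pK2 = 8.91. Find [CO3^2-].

α₂ = 1 / (1 + [H⁺]/K2 + [H⁺]²/(K1K2)) = 1 / (1 + 10^+1.10 + 10^-0.84)
   = 1 / (1 + 12.589 + 0.14454) = 1/13.734 = 0.07281
[CO3²⁻] = α₂ × DIC = 0.07281 × 2.08 = 0.151 mmol/kg

[CO3²⁻] = 0.151 mmol/kg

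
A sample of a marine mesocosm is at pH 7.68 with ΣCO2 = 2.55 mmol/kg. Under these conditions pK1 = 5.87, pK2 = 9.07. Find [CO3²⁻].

α₂ = 1 / (1 + [H⁺]/K2 + [H⁺]²/(K1K2)) = 1 / (1 + 10^+1.39 + 10^-0.42)
   = 1 / (1 + 24.547 + 0.38019) = 1/25.927 = 0.03857
[CO3²⁻] = α₂ × DIC = 0.03857 × 2.55 = 0.0984 mmol/kg

[CO3²⁻] = 0.0984 mmol/kg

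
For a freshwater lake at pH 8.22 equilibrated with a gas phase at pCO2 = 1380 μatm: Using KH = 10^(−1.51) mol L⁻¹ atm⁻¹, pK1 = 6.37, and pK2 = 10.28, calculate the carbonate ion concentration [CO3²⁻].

[CO2*] = KH · pCO2 = 10^(−1.51) × 1380×10^-6 = 4.265×10^-5 mol/L
α₀ = 1/(1 + K1/[H⁺] + K1K2/[H⁺]²) = 1/(1 + 10^+1.85 + 10^-0.21) = 0.01381
DIC = [CO2*]/α₀ = 4.265×10^-5 / 0.01381 = 3.088 mmol/L
[CO3²⁻] = α₂·DIC; α₂ = 0.008515, so [CO3²⁻] = 0.008515 × 3.088 = 0.0263 mmol/L

[CO3²⁻] = 0.0263 mmol/L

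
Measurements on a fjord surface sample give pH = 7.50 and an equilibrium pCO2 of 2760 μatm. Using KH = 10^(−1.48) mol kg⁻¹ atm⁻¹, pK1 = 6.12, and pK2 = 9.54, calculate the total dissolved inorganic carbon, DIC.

DIC = 2.30 mmol/kg

[CO2*] = KH · pCO2 = 10^(−1.48) × 2760×10^-6 = 9.139×10^-5 mol/kg
α₀ = 1/(1 + K1/[H⁺] + K1K2/[H⁺]²) = 1/(1 + 10^+1.38 + 10^-0.66) = 0.03967
DIC = [CO2*]/α₀ = 9.139×10^-5 / 0.03967 = 2.30 mmol/kg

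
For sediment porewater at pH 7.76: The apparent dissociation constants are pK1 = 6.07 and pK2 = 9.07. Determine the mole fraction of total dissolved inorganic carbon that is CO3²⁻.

α₂ = 1 / (1 + [H⁺]/K2 + [H⁺]²/(K1K2)) = 1 / (1 + 10^+1.31 + 10^-0.38)
   = 1 / (1 + 20.417 + 0.41687) = 1/21.834 = 0.04580

α₂ = 0.0458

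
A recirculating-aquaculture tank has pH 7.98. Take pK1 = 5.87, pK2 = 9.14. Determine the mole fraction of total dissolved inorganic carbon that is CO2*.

α₀ = 0.00721

α₀ = 1 / (1 + K1/[H⁺] + K1K2/[H⁺]²) = 1 / (1 + 10^+2.11 + 10^+0.95)
   = 1 / (1 + 128.82 + 8.9125) = 1/138.74 = 0.007208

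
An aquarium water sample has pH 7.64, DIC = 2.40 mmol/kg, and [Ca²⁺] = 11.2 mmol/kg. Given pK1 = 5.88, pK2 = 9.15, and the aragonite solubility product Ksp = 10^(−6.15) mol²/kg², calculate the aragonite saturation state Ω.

α₂ = 1 / (1 + [H⁺]/K2 + [H⁺]²/(K1K2)) = 1 / (1 + 10^+1.51 + 10^-0.25)
   = 1 / (1 + 32.359 + 0.56234) = 1/33.922 = 0.02948
[CO3²⁻] = α₂ × DIC = 0.02948 × 2.40 = 0.07075 mmol/kg
Ksp = 10^(−6.15) = 7.079×10^-7
Ω = [Ca²⁺][CO3²⁻]/Ksp = (11.2×10^-3)(7.075×10^-5) / 7.079×10^-7 = 1.12

Ω = 1.12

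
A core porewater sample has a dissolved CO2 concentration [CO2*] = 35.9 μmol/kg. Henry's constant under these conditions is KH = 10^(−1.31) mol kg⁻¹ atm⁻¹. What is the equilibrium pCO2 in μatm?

KH = 10^(−1.31) = 4.898×10^-2 mol kg⁻¹ atm⁻¹
pCO2 = [CO2*]/KH = 35.9×10^-6 / 4.898×10^-2 = 7.33×10^-4 atm = 733 μatm

pCO2 = 733 μatm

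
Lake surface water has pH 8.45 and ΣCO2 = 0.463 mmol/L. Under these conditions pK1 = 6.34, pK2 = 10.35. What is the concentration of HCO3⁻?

α₁ = 1 / (1 + [H⁺]/K1 + K2/[H⁺]) = 1 / (1 + 10^-2.11 + 10^-1.90)
   = 1 / (1 + 0.0077625 + 0.012589) = 1/1.0204 = 0.9801
[HCO3⁻] = α₁ × DIC = 0.9801 × 0.463 = 0.454 mmol/L

[HCO3⁻] = 0.454 mmol/L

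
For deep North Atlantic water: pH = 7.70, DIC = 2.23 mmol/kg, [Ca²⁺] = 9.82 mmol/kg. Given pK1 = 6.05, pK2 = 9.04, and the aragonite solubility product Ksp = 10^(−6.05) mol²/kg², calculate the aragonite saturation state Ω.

Ω = 1.05

α₂ = 1 / (1 + [H⁺]/K2 + [H⁺]²/(K1K2)) = 1 / (1 + 10^+1.34 + 10^-0.31)
   = 1 / (1 + 21.878 + 0.48978) = 1/23.367 = 0.04279
[CO3²⁻] = α₂ × DIC = 0.04279 × 2.23 = 0.09543 mmol/kg
Ksp = 10^(−6.05) = 8.913×10^-7
Ω = [Ca²⁺][CO3²⁻]/Ksp = (9.82×10^-3)(9.543×10^-5) / 8.913×10^-7 = 1.05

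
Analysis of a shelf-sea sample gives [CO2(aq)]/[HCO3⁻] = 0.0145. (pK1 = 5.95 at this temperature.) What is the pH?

pH = 7.79

From K1 = [H⁺][HCO3⁻]/[CO2(aq)]:  pH = pK1 − log₁₀([CO2(aq)]/[HCO3⁻])
log₁₀(0.0145) = -1.839
pH = 5.95 − (-1.839) = 7.79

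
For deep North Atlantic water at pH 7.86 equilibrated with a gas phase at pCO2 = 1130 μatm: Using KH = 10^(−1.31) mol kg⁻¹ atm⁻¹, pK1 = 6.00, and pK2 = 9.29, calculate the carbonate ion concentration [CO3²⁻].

[CO3²⁻] = 0.149 mmol/kg

[CO2*] = KH · pCO2 = 10^(−1.31) × 1130×10^-6 = 5.535×10^-5 mol/kg
α₀ = 1/(1 + K1/[H⁺] + K1K2/[H⁺]²) = 1/(1 + 10^+1.86 + 10^+0.43) = 0.01313
DIC = [CO2*]/α₀ = 5.535×10^-5 / 0.01313 = 4.214 mmol/kg
[CO3²⁻] = α₂·DIC; α₂ = 0.03535, so [CO3²⁻] = 0.03535 × 4.214 = 0.149 mmol/kg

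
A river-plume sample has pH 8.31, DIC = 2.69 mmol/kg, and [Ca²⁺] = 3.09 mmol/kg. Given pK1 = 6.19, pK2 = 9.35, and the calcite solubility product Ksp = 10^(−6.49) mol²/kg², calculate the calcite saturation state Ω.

Ω = 2.13

α₂ = 1 / (1 + [H⁺]/K2 + [H⁺]²/(K1K2)) = 1 / (1 + 10^+1.04 + 10^-1.08)
   = 1 / (1 + 10.965 + 0.083176) = 1/12.048 = 0.08300
[CO3²⁻] = α₂ × DIC = 0.08300 × 2.69 = 0.2233 mmol/kg
Ksp = 10^(−6.49) = 3.236×10^-7
Ω = [Ca²⁺][CO3²⁻]/Ksp = (3.09×10^-3)(2.233×10^-4) / 3.236×10^-7 = 2.13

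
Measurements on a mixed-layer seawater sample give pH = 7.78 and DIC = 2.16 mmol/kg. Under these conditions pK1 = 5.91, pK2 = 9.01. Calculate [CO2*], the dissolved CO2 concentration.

α₀ = 1 / (1 + K1/[H⁺] + K1K2/[H⁺]²) = 1 / (1 + 10^+1.87 + 10^+0.64)
   = 1 / (1 + 74.131 + 4.3652) = 1/79.496 = 0.01258
[CO2*] = α₀ × DIC = 0.01258 × 2.16 = 0.0272 mmol/kg

[CO2*] = 0.0272 mmol/kg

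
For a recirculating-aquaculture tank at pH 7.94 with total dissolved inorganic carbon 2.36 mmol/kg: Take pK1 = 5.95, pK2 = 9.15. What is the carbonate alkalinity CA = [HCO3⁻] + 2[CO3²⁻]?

CA = [HCO3⁻] + 2[CO3²⁻] = (α₁ + 2α₂)·DIC
At pH 7.94: [H⁺]/K1 = 10^-1.99 = 0.010233, K2/[H⁺] = 10^-1.21 = 0.061660
α₁ = 1/(1 + 0.010233 + 0.061660) = 1/1.0719 = 0.9329; α₂ = α₁·K2/[H⁺] = 0.05752
α₁ + 2α₂ = 1.0480
CA = 1.0480 × 2.36 = 2.47 mmol/kg

CA = 2.47 mmol/kg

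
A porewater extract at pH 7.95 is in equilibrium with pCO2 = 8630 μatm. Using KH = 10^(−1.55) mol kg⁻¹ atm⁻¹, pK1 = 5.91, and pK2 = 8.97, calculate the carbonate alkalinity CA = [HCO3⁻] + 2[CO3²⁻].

CA = 31.8 mmol/kg

[CO2*] = KH · pCO2 = 10^(−1.55) × 8630×10^-6 = 2.432×10^-4 mol/kg
α₀ = 1/(1 + K1/[H⁺] + K1K2/[H⁺]²) = 1/(1 + 10^+2.04 + 10^+1.02) = 0.008256
DIC = [CO2*]/α₀ = 2.432×10^-4 / 0.008256 = 29.46 mmol/kg
CA = (α₁ + 2α₂)·DIC = (0.9053 + 2×0.08645) × 29.46 = 31.8 mmol/kg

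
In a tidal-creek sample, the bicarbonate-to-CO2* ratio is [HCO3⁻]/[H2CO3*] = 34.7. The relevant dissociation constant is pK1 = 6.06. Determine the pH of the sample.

From K1 = [H⁺][HCO3⁻]/[H2CO3*]:  pH = pK1 + log₁₀([HCO3⁻]/[H2CO3*])
log₁₀(34.7) = +1.540
pH = 6.06 + (+1.540) = 7.60

pH = 7.60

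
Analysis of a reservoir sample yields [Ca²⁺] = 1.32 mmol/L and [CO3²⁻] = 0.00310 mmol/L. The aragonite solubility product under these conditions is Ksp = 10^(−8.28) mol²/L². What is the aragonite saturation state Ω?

Ω = 0.780

Ksp = 10^(−8.28) = 5.248×10^-9
Ω = [Ca²⁺][CO3²⁻]/Ksp = (1.32×10^-3)(0.00310×10^-3) / 5.248×10^-9 = 0.780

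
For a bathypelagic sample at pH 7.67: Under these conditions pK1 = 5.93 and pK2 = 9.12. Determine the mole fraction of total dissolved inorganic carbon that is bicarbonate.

α₁ = 1 / (1 + [H⁺]/K1 + K2/[H⁺]) = 1 / (1 + 10^-1.74 + 10^-1.45)
   = 1 / (1 + 0.018197 + 0.035481) = 1/1.0537 = 0.9491

α₁ = 0.949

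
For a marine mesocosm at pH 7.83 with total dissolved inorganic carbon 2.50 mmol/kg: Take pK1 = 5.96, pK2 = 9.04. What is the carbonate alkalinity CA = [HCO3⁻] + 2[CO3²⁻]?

CA = [HCO3⁻] + 2[CO3²⁻] = (α₁ + 2α₂)·DIC
At pH 7.83: [H⁺]/K1 = 10^-1.87 = 0.013490, K2/[H⁺] = 10^-1.21 = 0.061660
α₁ = 1/(1 + 0.013490 + 0.061660) = 1/1.0751 = 0.9301; α₂ = α₁·K2/[H⁺] = 0.05735
α₁ + 2α₂ = 1.0448
CA = 1.0448 × 2.50 = 2.61 mmol/kg

CA = 2.61 mmol/kg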